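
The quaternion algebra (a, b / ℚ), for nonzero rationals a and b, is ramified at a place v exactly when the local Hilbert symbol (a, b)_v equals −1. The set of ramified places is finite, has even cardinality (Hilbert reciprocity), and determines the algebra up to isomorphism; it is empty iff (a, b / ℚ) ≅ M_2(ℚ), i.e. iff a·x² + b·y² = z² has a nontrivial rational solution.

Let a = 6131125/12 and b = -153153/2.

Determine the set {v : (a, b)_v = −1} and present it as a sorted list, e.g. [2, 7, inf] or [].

Mod squares: a ≡ 15015, b ≡ -34034. Check v ∈ {∞, 2, 3, 5, 7, 11, 13, 17}.
v=2: v_2(a)=-2, v_2(b)=-1; units ≡ 7, 7 (mod 8); ε·ε+αω+βω = 1·1+-2·0+-1·0 ≡ 1  ⇒  (a,b)_2 = -1.
v=17: a=17^0·(≡2), b=17^1·(≡9) mod 17; (2|17)=+1, (9|17)=+1; (−1)^{0·1·8}·(+1)^1·(+1)^0 = +1.
v=11: a=11^1·(≡5), b=11^1·(≡7) mod 11; (5|11)=+1, (7|11)=-1; (−1)^{1·1·5}·(+1)^1·(-1)^1 = +1.
v=13: a=13^1·(≡2), b=13^1·(≡5) mod 13; (2|13)=-1, (5|13)=-1; (−1)^{1·1·6}·(-1)^1·(-1)^1 = +1.
v=5: a=5^3·(≡2), b=5^0·(≡1) mod 5; (2|5)=-1, (1|5)=+1; (−1)^{3·0·2}·(-1)^0·(+1)^3 = +1.
v=7: a=7^3·(≡5), b=7^1·(≡5) mod 7; (5|7)=-1, (5|7)=-1; (−1)^{3·1·3}·(-1)^1·(-1)^3 = -1.
v=∞: 15015 > 0 and -34034 < 0  ⇒  (a,b)_∞ = +1.
v=3: a=3^-1·(≡1), b=3^2·(≡1) mod 3; (1|3)=+1, (1|3)=+1; (−1)^{-1·2·1}·(+1)^2·(+1)^-1 = +1.
(15015, -34034 / ℚ) ramifies at {2, 7}: a division algebra.

[2, 7]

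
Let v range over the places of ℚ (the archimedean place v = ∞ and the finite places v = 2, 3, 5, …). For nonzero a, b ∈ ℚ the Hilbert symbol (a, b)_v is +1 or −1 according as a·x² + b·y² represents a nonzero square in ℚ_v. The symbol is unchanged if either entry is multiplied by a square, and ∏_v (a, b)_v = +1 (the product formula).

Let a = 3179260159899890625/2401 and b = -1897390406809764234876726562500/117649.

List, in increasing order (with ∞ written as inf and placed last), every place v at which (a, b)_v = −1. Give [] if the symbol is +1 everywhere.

[5, 13]

(a, b) ≡ (63017, -94705) mod (ℚ^×)²; places V = {2, 3, 5, 7, 13, 29, 31, 41, 47, 53, ∞}.
(a,b)_31: α=2, u≡2; β=3, v≡7 (mod 31); (2|31)=+1, (7|31)=+1; sign (−1)^0·+1^3·+1^2 = +1.
(a,b)_41: α=1, u≡1; β=2, v≡20 (mod 41); (1|41)=+1, (20|41)=+1; sign (−1)^0·+1^2·+1^1 = +1.
(a,b)_13: α=2, u≡7; β=3, v≡6 (mod 13); (7|13)=-1, (6|13)=-1; sign (−1)^0·-1^3·-1^2 = -1.
(a,b)_3: α=2, u≡2; β=2, v≡2 (mod 3); (2|3)=-1, (2|3)=-1; sign (−1)^0·-1^2·-1^2 = +1.
(a,b)_47: α=2, u≡34; β=3, v≡37 (mod 47); (34|47)=+1, (37|47)=+1; sign (−1)^0·+1^3·+1^2 = +1.
(a,b)_5: α=6, u≡3; β=9, v≡4 (mod 5); (3|5)=-1, (4|5)=+1; sign (−1)^0·-1^9·+1^6 = -1.
(a,b)_7: α=-4, u≡6; β=-6, v≡5 (mod 7); (6|7)=-1, (5|7)=-1; sign (−1)^0·-1^-6·-1^-4 = +1.
(a,b)_29: α=1, u≡2; β=2, v≡23 (mod 29); (2|29)=-1, (23|29)=+1; sign (−1)^0·-1^2·+1^1 = +1.
(a,b)_53: α=1, u≡31; β=2, v≡4 (mod 53); (31|53)=-1, (4|53)=+1; sign (−1)^0·-1^2·+1^1 = +1.
(a,b)_∞: sgn(63017)=+, sgn(-94705)=−, so +1.
(a,b)_2: α=0, β=2; u≡1, v≡7 (mod 8); ε(u)ε(v)=0·1, αω(v)=0·0, βω(u)=2·0; sum ≡ 0  ⇒  +1.
|Ram(63017, -94705)| = 2, even; anisotropic at {5, 13}.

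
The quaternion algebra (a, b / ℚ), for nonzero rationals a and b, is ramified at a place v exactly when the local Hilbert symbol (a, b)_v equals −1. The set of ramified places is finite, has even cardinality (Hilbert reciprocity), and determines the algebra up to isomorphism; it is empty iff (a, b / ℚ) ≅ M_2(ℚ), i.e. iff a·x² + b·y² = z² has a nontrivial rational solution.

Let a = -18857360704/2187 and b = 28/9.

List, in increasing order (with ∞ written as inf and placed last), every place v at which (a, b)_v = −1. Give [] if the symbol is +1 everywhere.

(a, b) ≡ (-106743, 7) mod (ℚ^×)²; places V = {2, 3, 7, 13, 17, 23, ∞}.
(a,b)_∞: sgn(-106743)=−, sgn(7)=+, so +1.
(a,b)_3: α=-7, u≡2; β=-2, v≡1 (mod 3); (2|3)=-1, (1|3)=+1; sign (−1)^0·-1^-2·+1^-7 = +1.
(a,b)_23: α=1, u≡15; β=0, v≡21 (mod 23); (15|23)=-1, (21|23)=-1; sign (−1)^0·-1^0·-1^1 = -1.
(a,b)_7: α=3, u≡2; β=1, v≡2 (mod 7); (2|7)=+1, (2|7)=+1; sign (−1)^1·+1^1·+1^3 = -1.
(a,b)_17: α=1, u≡3; β=0, v≡5 (mod 17); (3|17)=-1, (5|17)=-1; sign (−1)^0·-1^0·-1^1 = -1.
(a,b)_2: α=6, β=2; u≡1, v≡7 (mod 8); ε(u)ε(v)=0·1, αω(v)=6·0, βω(u)=2·0; sum ≡ 0  ⇒  +1.
(a,b)_13: α=3, u≡6; β=0, v≡6 (mod 13); (6|13)=-1, (6|13)=-1; sign (−1)^0·-1^0·-1^3 = -1.
Ram(-106743, 7) = {7, 13, 17, 23}; no ℚ_7-point on the conic.

[7, 13, 17, 23]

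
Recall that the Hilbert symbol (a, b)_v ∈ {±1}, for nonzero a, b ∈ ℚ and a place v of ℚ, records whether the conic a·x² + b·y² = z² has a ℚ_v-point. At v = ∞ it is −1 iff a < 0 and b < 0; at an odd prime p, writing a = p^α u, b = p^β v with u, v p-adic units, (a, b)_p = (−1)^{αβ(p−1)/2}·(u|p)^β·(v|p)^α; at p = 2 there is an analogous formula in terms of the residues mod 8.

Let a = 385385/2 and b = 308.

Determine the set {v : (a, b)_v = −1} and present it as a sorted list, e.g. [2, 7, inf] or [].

(a, b) ≡ (130, 77) mod (ℚ^×)²; places V = {2, 5, 7, 11, 13, ∞}.
(a,b)_7: α=2, u≡2; β=1, v≡2 (mod 7); (2|7)=+1, (2|7)=+1; sign (−1)^0·+1^1·+1^2 = +1.
(a,b)_13: α=1, u≡9; β=0, v≡9 (mod 13); (9|13)=+1, (9|13)=+1; sign (−1)^0·+1^0·+1^1 = +1.
(a,b)_5: α=1, u≡1; β=0, v≡3 (mod 5); (1|5)=+1, (3|5)=-1; sign (−1)^0·+1^0·-1^1 = -1.
(a,b)_∞: sgn(130)=+, sgn(77)=+, so +1.
(a,b)_11: α=2, u≡3; β=1, v≡6 (mod 11); (3|11)=+1, (6|11)=-1; sign (−1)^0·+1^1·-1^2 = +1.
(a,b)_2: α=-1, β=2; u≡1, v≡5 (mod 8); ε(u)ε(v)=0·0, αω(v)=-1·1, βω(u)=2·0; sum ≡ 1  ⇒  -1.
(130, 77 / ℚ) ramifies at {2, 5}: a division algebra.

[2, 5]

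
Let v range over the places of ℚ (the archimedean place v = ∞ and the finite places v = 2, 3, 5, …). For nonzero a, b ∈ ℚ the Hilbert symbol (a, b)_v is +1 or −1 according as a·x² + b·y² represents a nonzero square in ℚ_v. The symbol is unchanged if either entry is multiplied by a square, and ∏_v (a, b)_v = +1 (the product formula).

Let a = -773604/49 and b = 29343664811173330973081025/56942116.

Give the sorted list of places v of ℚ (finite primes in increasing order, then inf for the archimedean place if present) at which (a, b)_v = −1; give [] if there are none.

Mod squares: a ≡ -21489, b ≡ 2001. Check v ∈ {∞, 2, 3, 5, 7, 11, 13, 19, 23, 29}.
v=29: a=29^1·(≡6), b=29^3·(≡11) mod 29; (6|29)=+1, (11|29)=-1; (−1)^{1·3·14}·(+1)^3·(-1)^1 = -1.
v=2: v_2(a)=2, v_2(b)=-2; units ≡ 7, 1 (mod 8); ε·ε+αω+βω = 1·0+2·0+-2·0 ≡ 0  ⇒  (a,b)_2 = +1.
v=13: a=13^1·(≡11), b=13^8·(≡4) mod 13; (11|13)=-1, (4|13)=+1; (−1)^{1·8·6}·(-1)^8·(+1)^1 = +1.
v=11: a=11^0·(≡3), b=11^-2·(≡7) mod 11; (3|11)=+1, (7|11)=-1; (−1)^{0·-2·5}·(+1)^-2·(-1)^0 = +1.
v=23: a=23^0·(≡8), b=23^1·(≡3) mod 23; (8|23)=+1, (3|23)=+1; (−1)^{0·1·11}·(+1)^1·(+1)^0 = +1.
v=7: a=7^-2·(≡1), b=7^-6·(≡5) mod 7; (1|7)=+1, (5|7)=-1; (−1)^{-2·-6·3}·(+1)^-6·(-1)^-2 = +1.
v=5: a=5^0·(≡4), b=5^2·(≡1) mod 5; (4|5)=+1, (1|5)=+1; (−1)^{0·2·2}·(+1)^2·(+1)^0 = +1.
v=∞: -21489 < 0 and 2001 > 0  ⇒  (a,b)_∞ = +1.
v=3: a=3^3·(≡1), b=3^9·(≡1) mod 3; (1|3)=+1, (1|3)=+1; (−1)^{3·9·1}·(+1)^9·(+1)^3 = -1.
v=19: a=19^1·(≡7), b=19^4·(≡1) mod 19; (7|19)=+1, (1|19)=+1; (−1)^{1·4·9}·(+1)^4·(+1)^1 = +1.
Ram(-21489, 2001) = {3, 29}; no ℚ_3-point on the conic.

[3, 29]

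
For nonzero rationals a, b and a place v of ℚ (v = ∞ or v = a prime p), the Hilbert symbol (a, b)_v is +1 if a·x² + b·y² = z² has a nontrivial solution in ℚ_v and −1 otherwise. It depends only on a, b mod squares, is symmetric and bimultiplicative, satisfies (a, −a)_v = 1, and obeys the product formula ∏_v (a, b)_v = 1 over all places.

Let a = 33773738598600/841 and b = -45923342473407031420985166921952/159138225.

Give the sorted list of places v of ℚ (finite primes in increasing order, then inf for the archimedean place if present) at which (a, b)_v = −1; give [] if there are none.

[3, 19]

(a, b) ≡ (546, -8398) mod (ℚ^×)²; places V = {2, 3, 5, 7, 11, 13, 17, 19, 29, ∞}.
(a,b)_5: α=2, u≡4; β=-2, v≡2 (mod 5); (4|5)=+1, (2|5)=-1; sign (−1)^0·+1^-2·-1^2 = +1.
(a,b)_11: α=2, u≡2; β=8, v≡10 (mod 11); (2|11)=-1, (10|11)=-1; sign (−1)^0·-1^8·-1^2 = +1.
(a,b)_7: α=3, u≡4; β=4, v≡4 (mod 7); (4|7)=+1, (4|7)=+1; sign (−1)^0·+1^4·+1^3 = +1.
(a,b)_13: α=1, u≡12; β=3, v≡12 (mod 13); (12|13)=+1, (12|13)=+1; sign (−1)^0·+1^3·+1^1 = +1.
(a,b)_2: α=3, β=5; u≡1, v≡1 (mod 8); ε(u)ε(v)=0·0, αω(v)=3·0, βω(u)=5·0; sum ≡ 0  ⇒  +1.
(a,b)_3: α=1, u≡2; β=-2, v≡2 (mod 3); (2|3)=-1, (2|3)=-1; sign (−1)^0·-1^-2·-1^1 = -1.
(a,b)_∞: sgn(546)=+, sgn(-8398)=−, so +1.
(a,b)_19: α=2, u≡18; β=7, v≡2 (mod 19); (18|19)=-1, (2|19)=-1; sign (−1)^0·-1^7·-1^2 = -1.
(a,b)_29: α=-2, u≡23; β=-4, v≡27 (mod 29); (23|29)=+1, (27|29)=-1; sign (−1)^0·+1^-4·-1^-2 = +1.
(a,b)_17: α=2, u≡8; β=5, v≡1 (mod 17); (8|17)=+1, (1|17)=+1; sign (−1)^0·+1^5·+1^2 = +1.
(546, -8398 / ℚ) ramifies at {3, 19}: a division algebra.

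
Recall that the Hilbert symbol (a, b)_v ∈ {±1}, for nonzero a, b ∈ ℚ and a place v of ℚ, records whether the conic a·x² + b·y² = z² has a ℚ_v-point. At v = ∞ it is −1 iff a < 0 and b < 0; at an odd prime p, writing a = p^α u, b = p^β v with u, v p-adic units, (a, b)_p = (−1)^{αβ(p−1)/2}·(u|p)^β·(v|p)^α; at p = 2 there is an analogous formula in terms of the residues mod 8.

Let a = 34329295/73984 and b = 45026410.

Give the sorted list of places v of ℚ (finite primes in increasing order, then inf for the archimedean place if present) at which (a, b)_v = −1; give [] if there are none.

(a, b) ≡ (95095, 32890) mod (ℚ^×)²; places V = {2, 5, 7, 11, 13, 17, 19, 23, 37, ∞}.
(a,b)_11: α=1, u≡10; β=1, v≡1 (mod 11); (10|11)=-1, (1|11)=+1; sign (−1)^1·-1^1·+1^1 = +1.
(a,b)_37: α=0, u≡19; β=2, v≡34 (mod 37); (19|37)=-1, (34|37)=+1; sign (−1)^0·-1^2·+1^0 = +1.
(a,b)_13: α=1, u≡12; β=1, v≡6 (mod 13); (12|13)=+1, (6|13)=-1; sign (−1)^0·+1^1·-1^1 = -1.
(a,b)_7: α=1, u≡6; β=0, v≡2 (mod 7); (6|7)=-1, (2|7)=+1; sign (−1)^0·-1^0·+1^1 = +1.
(a,b)_∞: sgn(95095)=+, sgn(32890)=+, so +1.
(a,b)_17: α=-2, u≡5; β=0, v≡6 (mod 17); (5|17)=-1, (6|17)=-1; sign (−1)^0·-1^0·-1^-2 = +1.
(a,b)_23: α=0, u≡13; β=1, v≡2 (mod 23); (13|23)=+1, (2|23)=+1; sign (−1)^0·+1^1·+1^0 = +1.
(a,b)_2: α=-8, β=1; u≡7, v≡5 (mod 8); ε(u)ε(v)=1·0, αω(v)=-8·1, βω(u)=1·0; sum ≡ 0  ⇒  +1.
(a,b)_5: α=1, u≡1; β=1, v≡2 (mod 5); (1|5)=+1, (2|5)=-1; sign (−1)^0·+1^1·-1^1 = -1.
(a,b)_19: α=3, u≡15; β=0, v≡1 (mod 19); (15|19)=-1, (1|19)=+1; sign (−1)^0·-1^0·+1^3 = +1.
(95095, 32890 / ℚ) ramifies at {5, 13}: a division algebra.

[5, 13]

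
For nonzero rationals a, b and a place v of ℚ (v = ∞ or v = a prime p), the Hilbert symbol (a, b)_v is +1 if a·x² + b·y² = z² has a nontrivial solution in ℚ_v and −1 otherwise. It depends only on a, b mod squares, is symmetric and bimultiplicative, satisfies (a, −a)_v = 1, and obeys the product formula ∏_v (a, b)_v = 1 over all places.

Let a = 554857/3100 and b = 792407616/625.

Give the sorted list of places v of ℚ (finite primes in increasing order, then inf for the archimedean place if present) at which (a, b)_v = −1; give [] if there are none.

[11, 13, 19, 53]

Mod squares: a ≡ 47647, b ≡ 252681. Check v ∈ {∞, 2, 3, 5, 7, 11, 13, 19, 29, 31, 53}.
v=5: a=5^-2·(≡3), b=5^-4·(≡1) mod 5; (3|5)=-1, (1|5)=+1; (−1)^{-2·-4·2}·(-1)^-4·(+1)^-2 = +1.
v=13: a=13^0·(≡5), b=13^1·(≡6) mod 13; (5|13)=-1, (6|13)=-1; (−1)^{0·1·6}·(-1)^1·(-1)^0 = -1.
v=2: v_2(a)=-2, v_2(b)=6; units ≡ 7, 1 (mod 8); ε·ε+αω+βω = 1·0+-2·0+6·0 ≡ 0  ⇒  (a,b)_2 = +1.
v=3: a=3^0·(≡1), b=3^1·(≡2) mod 3; (1|3)=+1, (2|3)=-1; (−1)^{0·1·1}·(+1)^1·(-1)^0 = +1.
v=19: a=19^2·(≡12), b=19^1·(≡10) mod 19; (12|19)=-1, (10|19)=-1; (−1)^{2·1·9}·(-1)^1·(-1)^2 = -1.
v=11: a=11^0·(≡8), b=11^1·(≡4) mod 11; (8|11)=-1, (4|11)=+1; (−1)^{0·1·5}·(-1)^1·(+1)^0 = -1.
v=∞: 47647 > 0 and 252681 > 0  ⇒  (a,b)_∞ = +1.
v=29: a=29^1·(≡12), b=29^0·(≡1) mod 29; (12|29)=-1, (1|29)=+1; (−1)^{1·0·14}·(-1)^0·(+1)^1 = +1.
v=53: a=53^1·(≡50), b=53^0·(≡14) mod 53; (50|53)=-1, (14|53)=-1; (−1)^{1·0·26}·(-1)^0·(-1)^1 = -1.
v=7: a=7^0·(≡5), b=7^2·(≡1) mod 7; (5|7)=-1, (1|7)=+1; (−1)^{0·2·3}·(-1)^2·(+1)^0 = +1.
v=31: a=31^-1·(≡16), b=31^1·(≡29) mod 31; (16|31)=+1, (29|31)=-1; (−1)^{-1·1·15}·(+1)^1·(-1)^-1 = +1.
Ram(47647, 252681) = {11, 13, 19, 53}; no ℚ_11-point on the conic.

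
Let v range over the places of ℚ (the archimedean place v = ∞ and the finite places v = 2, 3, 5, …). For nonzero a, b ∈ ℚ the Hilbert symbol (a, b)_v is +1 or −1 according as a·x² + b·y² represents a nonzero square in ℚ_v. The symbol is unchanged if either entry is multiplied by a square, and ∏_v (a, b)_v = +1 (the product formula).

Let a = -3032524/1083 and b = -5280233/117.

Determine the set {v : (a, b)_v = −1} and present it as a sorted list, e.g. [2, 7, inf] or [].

(a, b) ≡ (-1353, -50141) mod (ℚ^×)²; places V = {2, 3, 7, 11, 13, 19, 29, 37, 41, ∞}.
(a,b)_13: α=0, u≡3; β=-1, v≡9 (mod 13); (3|13)=+1, (9|13)=+1; sign (−1)^0·+1^-1·+1^0 = +1.
(a,b)_41: α=3, u≡36; β=0, v≡8 (mod 41); (36|41)=+1, (8|41)=+1; sign (−1)^0·+1^0·+1^3 = +1.
(a,b)_37: α=0, u≡7; β=2, v≡17 (mod 37); (7|37)=+1, (17|37)=-1; sign (−1)^0·+1^2·-1^0 = +1.
(a,b)_∞: sgn(-1353)=−, sgn(-50141)=−, so -1.
(a,b)_7: α=0, u≡6; β=1, v≡3 (mod 7); (6|7)=-1, (3|7)=-1; sign (−1)^0·-1^1·-1^0 = -1.
(a,b)_3: α=-1, u≡2; β=-2, v≡1 (mod 3); (2|3)=-1, (1|3)=+1; sign (−1)^0·-1^-2·+1^-1 = +1.
(a,b)_2: α=2, β=0; u≡7, v≡3 (mod 8); ε(u)ε(v)=1·1, αω(v)=2·1, βω(u)=0·0; sum ≡ 1  ⇒  -1.
(a,b)_11: α=1, u≡4; β=0, v≡6 (mod 11); (4|11)=+1, (6|11)=-1; sign (−1)^0·+1^0·-1^1 = -1.
(a,b)_29: α=0, u≡18; β=1, v≡14 (mod 29); (18|29)=-1, (14|29)=-1; sign (−1)^0·-1^1·-1^0 = -1.
(a,b)_19: α=-2, u≡3; β=1, v≡2 (mod 19); (3|19)=-1, (2|19)=-1; sign (−1)^0·-1^1·-1^-2 = -1.
(-1353, -50141 / ℚ) ramifies at {2, 7, 11, 19, 29, ∞}: a division algebra.

[2, 7, 11, 19, 29, inf]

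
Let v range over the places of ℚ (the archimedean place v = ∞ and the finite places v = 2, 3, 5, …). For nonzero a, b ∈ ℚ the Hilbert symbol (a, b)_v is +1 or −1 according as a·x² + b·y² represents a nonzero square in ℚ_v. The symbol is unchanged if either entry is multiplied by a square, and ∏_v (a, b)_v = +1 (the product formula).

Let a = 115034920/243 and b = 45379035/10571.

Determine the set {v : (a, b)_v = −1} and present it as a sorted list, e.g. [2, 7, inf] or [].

Mod squares: a ≡ 510510, b ≡ 36465. Check v ∈ {∞, 2, 3, 5, 7, 11, 13, 17, 31}.
v=5: a=5^1·(≡3), b=5^1·(≡2) mod 5; (3|5)=-1, (2|5)=-1; (−1)^{1·1·2}·(-1)^1·(-1)^1 = +1.
v=17: a=17^1·(≡16), b=17^1·(≡12) mod 17; (16|17)=+1, (12|17)=-1; (−1)^{1·1·8}·(+1)^1·(-1)^1 = -1.
v=7: a=7^1·(≡2), b=7^0·(≡2) mod 7; (2|7)=+1, (2|7)=+1; (−1)^{1·0·3}·(+1)^0·(+1)^1 = +1.
v=11: a=11^1·(≡9), b=11^-1·(≡5) mod 11; (9|11)=+1, (5|11)=+1; (−1)^{1·-1·5}·(+1)^-1·(+1)^1 = -1.
v=2: v_2(a)=3, v_2(b)=0; units ≡ 7, 1 (mod 8); ε·ε+αω+βω = 1·0+3·0+0·0 ≡ 0  ⇒  (a,b)_2 = +1.
v=∞: 510510 > 0 and 36465 > 0  ⇒  (a,b)_∞ = +1.
v=13: a=13^3·(≡1), b=13^3·(≡12) mod 13; (1|13)=+1, (12|13)=+1; (−1)^{3·3·6}·(+1)^3·(+1)^3 = +1.
v=31: a=31^0·(≡7), b=31^-2·(≡8) mod 31; (7|31)=+1, (8|31)=+1; (−1)^{0·-2·15}·(+1)^-2·(+1)^0 = +1.
v=3: a=3^-5·(≡1), b=3^5·(≡2) mod 3; (1|3)=+1, (2|3)=-1; (−1)^{-5·5·1}·(+1)^5·(-1)^-5 = +1.
Ram(510510, 36465) = {11, 17}; no ℚ_11-point on the conic.

[11, 17]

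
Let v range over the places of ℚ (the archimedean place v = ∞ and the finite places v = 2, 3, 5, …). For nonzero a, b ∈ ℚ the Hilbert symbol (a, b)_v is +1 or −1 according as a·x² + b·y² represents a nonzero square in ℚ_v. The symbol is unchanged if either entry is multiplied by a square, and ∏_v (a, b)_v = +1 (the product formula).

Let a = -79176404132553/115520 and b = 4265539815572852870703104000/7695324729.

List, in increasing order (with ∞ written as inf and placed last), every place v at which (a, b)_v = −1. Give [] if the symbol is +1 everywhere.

[3, 17]

Mod squares: a ≡ -51765, b ≡ 65. Check v ∈ {∞, 2, 3, 5, 7, 13, 17, 19, 23, 29, 31}.
v=23: a=23^0·(≡16), b=23^2·(≡5) mod 23; (16|23)=+1, (5|23)=-1; (−1)^{0·2·11}·(+1)^2·(-1)^0 = +1.
v=5: a=5^-1·(≡3), b=5^3·(≡3) mod 5; (3|5)=-1, (3|5)=-1; (−1)^{-1·3·2}·(-1)^3·(-1)^-1 = +1.
v=7: a=7^3·(≡1), b=7^4·(≡2) mod 7; (1|7)=+1, (2|7)=+1; (−1)^{3·4·3}·(+1)^4·(+1)^3 = +1.
v=31: a=31^4·(≡18), b=31^6·(≡22) mod 31; (18|31)=+1, (22|31)=-1; (−1)^{4·6·15}·(+1)^6·(-1)^4 = +1.
v=2: v_2(a)=-6, v_2(b)=14; units ≡ 3, 1 (mod 8); ε·ε+αω+βω = 1·0+-6·0+14·1 ≡ 0  ⇒  (a,b)_2 = +1.
v=17: a=17^1·(≡2), b=17^0·(≡11) mod 17; (2|17)=+1, (11|17)=-1; (−1)^{1·0·8}·(+1)^0·(-1)^1 = -1.
v=19: a=19^-2·(≡14), b=19^-4·(≡18) mod 19; (14|19)=-1, (18|19)=-1; (−1)^{-2·-4·9}·(-1)^-4·(-1)^-2 = +1.
v=29: a=29^1·(≡28), b=29^2·(≡4) mod 29; (28|29)=+1, (4|29)=+1; (−1)^{1·2·14}·(+1)^2·(+1)^1 = +1.
v=∞: -51765 < 0 and 65 > 0  ⇒  (a,b)_∞ = +1.
v=13: a=13^2·(≡1), b=13^3·(≡7) mod 13; (1|13)=+1, (7|13)=-1; (−1)^{2·3·6}·(+1)^3·(-1)^2 = +1.
v=3: a=3^1·(≡1), b=3^-10·(≡2) mod 3; (1|3)=+1, (2|3)=-1; (−1)^{1·-10·1}·(+1)^-10·(-1)^1 = -1.
(-51765, 65 / ℚ) ramifies at {3, 17}: a division algebra.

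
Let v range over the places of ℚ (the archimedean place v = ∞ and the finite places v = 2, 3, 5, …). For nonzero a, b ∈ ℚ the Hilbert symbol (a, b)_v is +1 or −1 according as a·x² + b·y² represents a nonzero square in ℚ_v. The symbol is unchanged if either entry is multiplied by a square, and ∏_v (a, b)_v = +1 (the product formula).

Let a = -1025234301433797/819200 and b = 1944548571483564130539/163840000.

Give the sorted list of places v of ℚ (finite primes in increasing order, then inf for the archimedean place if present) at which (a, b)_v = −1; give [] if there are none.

(a, b) ≡ (-1942826, 779) mod (ℚ^×)²; places V = {2, 3, 5, 7, 13, 17, 19, 29, 41, 43, ∞}.
(a,b)_2: α=-15, β=-18; u≡3, v≡3 (mod 8); ε(u)ε(v)=1·1, αω(v)=-15·1, βω(u)=-18·1; sum ≡ 0  ⇒  +1.
(a,b)_43: α=1, u≡24; β=2, v≡20 (mod 43); (24|43)=+1, (20|43)=-1; sign (−1)^0·+1^2·-1^1 = -1.
(a,b)_19: α=1, u≡5; β=1, v≡13 (mod 19); (5|19)=+1, (13|19)=-1; sign (−1)^1·+1^1·-1^1 = +1.
(a,b)_3: α=2, u≡1; β=4, v≡2 (mod 3); (1|3)=+1, (2|3)=-1; sign (−1)^0·+1^4·-1^2 = +1.
(a,b)_17: α=2, u≡8; β=2, v≡11 (mod 17); (8|17)=+1, (11|17)=-1; sign (−1)^0·+1^2·-1^2 = +1.
(a,b)_5: α=-2, u≡1; β=-4, v≡1 (mod 5); (1|5)=+1, (1|5)=+1; sign (−1)^0·+1^-4·+1^-2 = +1.
(a,b)_7: α=4, u≡5; β=4, v≡1 (mod 7); (5|7)=-1, (1|7)=+1; sign (−1)^0·-1^4·+1^4 = +1.
(a,b)_29: α=1, u≡24; β=2, v≡6 (mod 29); (24|29)=+1, (6|29)=+1; sign (−1)^0·+1^2·+1^1 = +1.
(a,b)_13: α=2, u≡6; β=4, v≡3 (mod 13); (6|13)=-1, (3|13)=+1; sign (−1)^0·-1^4·+1^2 = +1.
(a,b)_41: α=1, u≡5; β=1, v≡27 (mod 41); (5|41)=+1, (27|41)=-1; sign (−1)^0·+1^1·-1^1 = -1.
(a,b)_∞: sgn(-1942826)=−, sgn(779)=+, so +1.
|Ram(-1942826, 779)| = 2, even; anisotropic at {41, 43}.

[41, 43]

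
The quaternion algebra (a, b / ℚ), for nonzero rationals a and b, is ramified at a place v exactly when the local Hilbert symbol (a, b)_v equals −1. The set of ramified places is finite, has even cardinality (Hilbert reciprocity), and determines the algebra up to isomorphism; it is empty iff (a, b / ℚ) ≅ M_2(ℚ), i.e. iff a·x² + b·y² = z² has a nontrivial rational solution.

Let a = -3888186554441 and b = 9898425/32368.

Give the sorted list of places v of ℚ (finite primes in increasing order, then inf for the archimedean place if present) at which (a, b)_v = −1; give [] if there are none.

Mod squares: a ≡ -41, b ≡ 307951. Check v ∈ {∞, 2, 3, 5, 7, 17, 29, 37, 41}.
v=3: a=3^0·(≡1), b=3^2·(≡1) mod 3; (1|3)=+1, (1|3)=+1; (−1)^{0·2·1}·(+1)^2·(+1)^0 = +1.
v=∞: -41 < 0 and 307951 > 0  ⇒  (a,b)_∞ = +1.
v=29: a=29^2·(≡19), b=29^1·(≡6) mod 29; (19|29)=-1, (6|29)=+1; (−1)^{2·1·14}·(-1)^1·(+1)^2 = -1.
v=5: a=5^0·(≡4), b=5^2·(≡4) mod 5; (4|5)=+1, (4|5)=+1; (−1)^{0·2·2}·(+1)^2·(+1)^0 = +1.
v=7: a=7^2·(≡4), b=7^-1·(≡3) mod 7; (4|7)=+1, (3|7)=-1; (−1)^{2·-1·3}·(+1)^-1·(-1)^2 = +1.
v=37: a=37^2·(≡21), b=37^1·(≡19) mod 37; (21|37)=+1, (19|37)=-1; (−1)^{2·1·18}·(+1)^1·(-1)^2 = +1.
v=41: a=41^3·(≡18), b=41^1·(≡16) mod 41; (18|41)=+1, (16|41)=+1; (−1)^{3·1·20}·(+1)^1·(+1)^3 = +1.
v=17: a=17^0·(≡7), b=17^-2·(≡9) mod 17; (7|17)=-1, (9|17)=+1; (−1)^{0·-2·8}·(-1)^-2·(+1)^0 = +1.
v=2: v_2(a)=0, v_2(b)=-4; units ≡ 7, 7 (mod 8); ε·ε+αω+βω = 1·1+0·0+-4·0 ≡ 1  ⇒  (a,b)_2 = -1.
|Ram(-41, 307951)| = 2, even; anisotropic at {2, 29}.

[2, 29]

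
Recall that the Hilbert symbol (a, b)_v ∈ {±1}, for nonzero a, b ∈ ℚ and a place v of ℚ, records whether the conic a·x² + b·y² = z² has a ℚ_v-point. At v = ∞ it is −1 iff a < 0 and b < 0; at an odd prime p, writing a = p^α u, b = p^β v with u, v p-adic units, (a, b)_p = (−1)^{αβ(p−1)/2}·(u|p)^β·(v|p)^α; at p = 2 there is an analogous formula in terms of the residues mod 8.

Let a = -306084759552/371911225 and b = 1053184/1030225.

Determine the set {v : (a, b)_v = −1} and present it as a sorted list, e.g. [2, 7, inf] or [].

Mod squares: a ≡ -30498, b ≡ 34. Check v ∈ {∞, 2, 3, 5, 7, 11, 13, 17, 19, 23, 29}.
v=3: a=3^5·(≡1), b=3^0·(≡1) mod 3; (1|3)=+1, (1|3)=+1; (−1)^{5·0·1}·(+1)^0·(+1)^5 = +1.
v=2: v_2(a)=11, v_2(b)=9; units ≡ 7, 1 (mod 8); ε·ε+αω+βω = 1·0+11·0+9·0 ≡ 0  ⇒  (a,b)_2 = +1.
v=19: a=19^-2·(≡11), b=19^0·(≡2) mod 19; (11|19)=+1, (2|19)=-1; (−1)^{-2·0·9}·(+1)^0·(-1)^-2 = +1.
v=∞: -30498 < 0 and 34 > 0  ⇒  (a,b)_∞ = +1.
v=13: a=13^1·(≡6), b=13^0·(≡2) mod 13; (6|13)=-1, (2|13)=-1; (−1)^{1·0·6}·(-1)^0·(-1)^1 = -1.
v=29: a=29^-2·(≡21), b=29^-2·(≡7) mod 29; (21|29)=-1, (7|29)=+1; (−1)^{-2·-2·14}·(-1)^-2·(+1)^-2 = +1.
v=5: a=5^-2·(≡2), b=5^-2·(≡1) mod 5; (2|5)=-1, (1|5)=+1; (−1)^{-2·-2·2}·(-1)^-2·(+1)^-2 = +1.
v=11: a=11^2·(≡5), b=11^2·(≡4) mod 11; (5|11)=+1, (4|11)=+1; (−1)^{2·2·5}·(+1)^2·(+1)^2 = +1.
v=23: a=23^1·(≡2), b=23^0·(≡22) mod 23; (2|23)=+1, (22|23)=-1; (−1)^{1·0·11}·(+1)^0·(-1)^1 = -1.
v=7: a=7^-2·(≡1), b=7^-2·(≡5) mod 7; (1|7)=+1, (5|7)=-1; (−1)^{-2·-2·3}·(+1)^-2·(-1)^-2 = +1.
v=17: a=17^1·(≡9), b=17^1·(≡9) mod 17; (9|17)=+1, (9|17)=+1; (−1)^{1·1·8}·(+1)^1·(+1)^1 = +1.
Ram(-30498, 34) = {13, 23}; no ℚ_13-point on the conic.

[13, 23]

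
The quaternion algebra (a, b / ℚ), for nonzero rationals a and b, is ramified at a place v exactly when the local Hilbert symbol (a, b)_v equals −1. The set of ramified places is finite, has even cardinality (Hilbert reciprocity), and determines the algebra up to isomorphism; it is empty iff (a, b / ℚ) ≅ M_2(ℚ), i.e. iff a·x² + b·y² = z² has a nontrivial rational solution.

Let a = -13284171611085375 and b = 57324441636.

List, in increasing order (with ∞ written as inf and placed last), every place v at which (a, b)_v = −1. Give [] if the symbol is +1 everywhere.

Mod squares: a ≡ -20735, b ≡ 609. Check v ∈ {∞, 2, 3, 5, 7, 11, 13, 29}.
v=7: a=7^4·(≡5), b=7^5·(≡5) mod 7; (5|7)=-1, (5|7)=-1; (−1)^{4·5·3}·(-1)^5·(-1)^4 = -1.
v=13: a=13^1·(≡9), b=13^0·(≡7) mod 13; (9|13)=+1, (7|13)=-1; (−1)^{1·0·6}·(+1)^0·(-1)^1 = -1.
v=29: a=29^1·(≡17), b=29^1·(≡11) mod 29; (17|29)=-1, (11|29)=-1; (−1)^{1·1·14}·(-1)^1·(-1)^1 = +1.
v=5: a=5^3·(≡2), b=5^0·(≡1) mod 5; (2|5)=-1, (1|5)=+1; (−1)^{3·0·2}·(-1)^0·(+1)^3 = +1.
v=2: v_2(a)=0, v_2(b)=2; units ≡ 1, 1 (mod 8); ε·ε+αω+βω = 0·0+0·0+2·0 ≡ 0  ⇒  (a,b)_2 = +1.
v=3: a=3^6·(≡1), b=3^5·(≡2) mod 3; (1|3)=+1, (2|3)=-1; (−1)^{6·5·1}·(+1)^5·(-1)^6 = +1.
v=∞: -20735 < 0 and 609 > 0  ⇒  (a,b)_∞ = +1.
v=11: a=11^5·(≡2), b=11^2·(≡5) mod 11; (2|11)=-1, (5|11)=+1; (−1)^{5·2·5}·(-1)^2·(+1)^5 = +1.
|Ram(-20735, 609)| = 2, even; anisotropic at {7, 13}.

[7, 13]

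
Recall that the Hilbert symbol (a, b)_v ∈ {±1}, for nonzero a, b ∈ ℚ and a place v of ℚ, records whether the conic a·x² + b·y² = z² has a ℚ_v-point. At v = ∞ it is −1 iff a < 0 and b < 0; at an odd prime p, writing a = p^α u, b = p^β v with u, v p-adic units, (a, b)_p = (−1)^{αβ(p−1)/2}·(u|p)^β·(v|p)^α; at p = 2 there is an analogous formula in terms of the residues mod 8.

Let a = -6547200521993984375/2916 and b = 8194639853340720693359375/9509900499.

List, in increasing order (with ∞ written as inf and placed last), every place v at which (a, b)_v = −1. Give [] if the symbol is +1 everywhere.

(a, b) ≡ (-4179335, 255027421) mod (ℚ^×)²; places V = {2, 3, 5, 11, 17, 19, 29, 31, 37, 41, ∞}.
(a,b)_∞: sgn(-4179335)=−, sgn(255027421)=+, so +1.
(a,b)_3: α=-6, u≡1; β=-10, v≡1 (mod 3); (1|3)=+1, (1|3)=+1; sign (−1)^0·+1^-10·+1^-6 = +1.
(a,b)_2: α=-2, β=0; u≡1, v≡5 (mod 8); ε(u)ε(v)=0·0, αω(v)=-2·1, βω(u)=0·0; sum ≡ 0  ⇒  +1.
(a,b)_17: α=2, u≡2; β=3, v≡3 (mod 17); (2|17)=+1, (3|17)=-1; sign (−1)^0·+1^3·-1^2 = +1.
(a,b)_41: α=1, u≡40; β=1, v≡17 (mod 41); (40|41)=+1, (17|41)=-1; sign (−1)^0·+1^1·-1^1 = -1.
(a,b)_37: α=1, u≡2; β=1, v≡22 (mod 37); (2|37)=-1, (22|37)=-1; sign (−1)^0·-1^1·-1^1 = +1.
(a,b)_11: α=0, u≡5; β=-5, v≡6 (mod 11); (5|11)=+1, (6|11)=-1; sign (−1)^0·+1^-5·-1^0 = +1.
(a,b)_5: α=7, u≡2; β=10, v≡1 (mod 5); (2|5)=-1, (1|5)=+1; sign (−1)^0·-1^10·+1^7 = +1.
(a,b)_19: α=3, u≡16; β=4, v≡11 (mod 19); (16|19)=+1, (11|19)=+1; sign (−1)^0·+1^4·+1^3 = +1.
(a,b)_29: α=1, u≡17; β=1, v≡21 (mod 29); (17|29)=-1, (21|29)=-1; sign (−1)^0·-1^1·-1^1 = +1.
(a,b)_31: α=2, u≡6; β=3, v≡25 (mod 31); (6|31)=-1, (25|31)=+1; sign (−1)^0·-1^3·+1^2 = -1.
(-4179335, 255027421 / ℚ) ramifies at {31, 41}: a division algebra.

[31, 41]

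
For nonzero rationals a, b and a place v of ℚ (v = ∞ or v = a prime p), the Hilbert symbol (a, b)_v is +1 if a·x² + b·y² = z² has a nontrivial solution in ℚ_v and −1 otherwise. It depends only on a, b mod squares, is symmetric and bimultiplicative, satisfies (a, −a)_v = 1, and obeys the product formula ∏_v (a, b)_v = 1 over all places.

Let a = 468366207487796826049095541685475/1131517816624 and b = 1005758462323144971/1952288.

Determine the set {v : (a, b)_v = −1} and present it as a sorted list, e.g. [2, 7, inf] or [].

[11, 17, 23, 31]

(a, b) ≡ (2533289, 22678) mod (ℚ^×)²; places V = {2, 3, 5, 7, 11, 13, 17, 19, 23, 29, 31, 37, ∞}.
(a,b)_7: α=2, u≡5; β=2, v≡6 (mod 7); (5|7)=-1, (6|7)=-1; sign (−1)^0·-1^2·-1^2 = +1.
(a,b)_5: α=2, u≡1; β=0, v≡2 (mod 5); (1|5)=+1, (2|5)=-1; sign (−1)^0·+1^0·-1^2 = +1.
(a,b)_3: α=4, u≡2; β=2, v≡1 (mod 3); (2|3)=-1, (1|3)=+1; sign (−1)^0·-1^2·+1^4 = +1.
(a,b)_∞: sgn(2533289)=+, sgn(22678)=+, so +1.
(a,b)_13: α=-4, u≡2; β=-2, v≡8 (mod 13); (2|13)=-1, (8|13)=-1; sign (−1)^0·-1^-2·-1^-4 = +1.
(a,b)_2: α=-4, β=-5; u≡1, v≡3 (mod 8); ε(u)ε(v)=0·1, αω(v)=-4·1, βω(u)=-5·0; sum ≡ 0  ⇒  +1.
(a,b)_31: α=3, u≡13; β=2, v≡29 (mod 31); (13|31)=-1, (29|31)=-1; sign (−1)^0·-1^2·-1^3 = -1.
(a,b)_23: α=5, u≡19; β=3, v≡17 (mod 23); (19|23)=-1, (17|23)=-1; sign (−1)^1·-1^3·-1^5 = -1.
(a,b)_29: α=2, u≡25; β=1, v≡5 (mod 29); (25|29)=+1, (5|29)=+1; sign (−1)^0·+1^1·+1^2 = +1.
(a,b)_37: α=4, u≡33; β=2, v≡9 (mod 37); (33|37)=+1, (9|37)=+1; sign (−1)^0·+1^2·+1^4 = +1.
(a,b)_11: α=1, u≡9; β=0, v≡7 (mod 11); (9|11)=+1, (7|11)=-1; sign (−1)^0·+1^0·-1^1 = -1.
(a,b)_19: α=-5, u≡14; β=-2, v≡5 (mod 19); (14|19)=-1, (5|19)=+1; sign (−1)^0·-1^-2·+1^-5 = +1.
(a,b)_17: α=5, u≡3; β=3, v≡4 (mod 17); (3|17)=-1, (4|17)=+1; sign (−1)^0·-1^3·+1^5 = -1.
(2533289, 22678 / ℚ) ramifies at {11, 17, 23, 31}: a division algebra.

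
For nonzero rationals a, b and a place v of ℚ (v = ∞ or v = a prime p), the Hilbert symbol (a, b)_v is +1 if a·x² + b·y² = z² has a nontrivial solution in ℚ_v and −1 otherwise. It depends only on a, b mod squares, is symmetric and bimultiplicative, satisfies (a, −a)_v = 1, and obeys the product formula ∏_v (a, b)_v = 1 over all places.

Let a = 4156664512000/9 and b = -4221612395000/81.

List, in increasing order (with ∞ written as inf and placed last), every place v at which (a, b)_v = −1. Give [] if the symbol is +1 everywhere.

[5, 11, 23, 31]

(a, b) ≡ (78430, -203918) mod (ℚ^×)²; places V = {2, 3, 5, 7, 11, 13, 23, 31, ∞}.
(a,b)_2: α=9, β=3; u≡7, v≡1 (mod 8); ε(u)ε(v)=1·0, αω(v)=9·0, βω(u)=3·0; sum ≡ 0  ⇒  +1.
(a,b)_13: α=2, u≡3; β=3, v≡6 (mod 13); (3|13)=+1, (6|13)=-1; sign (−1)^0·+1^3·-1^2 = +1.
(a,b)_∞: sgn(78430)=+, sgn(-203918)=−, so +1.
(a,b)_23: α=1, u≡4; β=1, v≡16 (mod 23); (4|23)=+1, (16|23)=+1; sign (−1)^1·+1^1·+1^1 = -1.
(a,b)_3: α=-2, u≡1; β=-4, v≡1 (mod 3); (1|3)=+1, (1|3)=+1; sign (−1)^0·+1^-4·+1^-2 = +1.
(a,b)_31: α=1, u≡8; β=1, v≡9 (mod 31); (8|31)=+1, (9|31)=+1; sign (−1)^1·+1^1·+1^1 = -1.
(a,b)_11: α=1, u≡7; β=1, v≡10 (mod 11); (7|11)=-1, (10|11)=-1; sign (−1)^1·-1^1·-1^1 = -1.
(a,b)_5: α=3, u≡4; β=4, v≡3 (mod 5); (4|5)=+1, (3|5)=-1; sign (−1)^0·+1^4·-1^3 = -1.
(a,b)_7: α=2, u≡2; β=2, v≡5 (mod 7); (2|7)=+1, (5|7)=-1; sign (−1)^0·+1^2·-1^2 = +1.
(78430, -203918 / ℚ) ramifies at {5, 11, 23, 31}: a division algebra.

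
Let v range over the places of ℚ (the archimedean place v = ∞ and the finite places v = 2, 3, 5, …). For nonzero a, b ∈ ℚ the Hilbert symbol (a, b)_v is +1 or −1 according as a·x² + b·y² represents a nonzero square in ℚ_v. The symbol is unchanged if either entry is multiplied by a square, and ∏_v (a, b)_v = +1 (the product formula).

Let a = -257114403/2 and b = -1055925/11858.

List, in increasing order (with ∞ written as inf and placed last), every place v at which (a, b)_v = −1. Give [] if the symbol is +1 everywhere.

[13, 19, 41, inf]

(a, b) ≡ (-338086, -26) mod (ℚ^×)²; places V = {2, 3, 5, 7, 11, 13, 19, 31, 41, ∞}.
(a,b)_13: α=2, u≡8; β=1, v≡6 (mod 13); (8|13)=-1, (6|13)=-1; sign (−1)^0·-1^1·-1^2 = -1.
(a,b)_11: α=0, u≡2; β=-2, v≡2 (mod 11); (2|11)=-1, (2|11)=-1; sign (−1)^0·-1^-2·-1^0 = +1.
(a,b)_7: α=1, u≡1; β=-2, v≡1 (mod 7); (1|7)=+1, (1|7)=+1; sign (−1)^0·+1^-2·+1^1 = +1.
(a,b)_31: α=1, u≡3; β=0, v≡25 (mod 31); (3|31)=-1, (25|31)=+1; sign (−1)^0·-1^0·+1^1 = +1.
(a,b)_19: α=1, u≡7; β=2, v≡10 (mod 19); (7|19)=+1, (10|19)=-1; sign (−1)^0·+1^2·-1^1 = -1.
(a,b)_5: α=0, u≡1; β=2, v≡1 (mod 5); (1|5)=+1, (1|5)=+1; sign (−1)^0·+1^2·+1^0 = +1.
(a,b)_41: α=1, u≡36; β=0, v≡17 (mod 41); (36|41)=+1, (17|41)=-1; sign (−1)^0·+1^0·-1^1 = -1.
(a,b)_3: α=2, u≡2; β=2, v≡1 (mod 3); (2|3)=-1, (1|3)=+1; sign (−1)^0·-1^2·+1^2 = +1.
(a,b)_∞: sgn(-338086)=−, sgn(-26)=−, so -1.
(a,b)_2: α=-1, β=-1; u≡5, v≡3 (mod 8); ε(u)ε(v)=0·1, αω(v)=-1·1, βω(u)=-1·1; sum ≡ 0  ⇒  +1.
(-338086, -26 / ℚ) ramifies at {13, 19, 41, ∞}: a division algebra.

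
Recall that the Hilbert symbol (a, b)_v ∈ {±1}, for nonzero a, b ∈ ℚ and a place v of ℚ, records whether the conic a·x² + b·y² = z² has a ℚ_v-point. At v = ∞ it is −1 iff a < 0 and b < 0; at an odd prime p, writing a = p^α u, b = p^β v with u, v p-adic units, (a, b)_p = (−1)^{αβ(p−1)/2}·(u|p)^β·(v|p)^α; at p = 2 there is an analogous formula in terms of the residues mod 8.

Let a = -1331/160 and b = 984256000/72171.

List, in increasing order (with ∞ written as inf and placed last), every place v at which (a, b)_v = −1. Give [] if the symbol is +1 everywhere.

[2, 13]

(a, b) ≡ (-110, 10010) mod (ℚ^×)²; places V = {2, 3, 5, 7, 11, 13, ∞}.
(a,b)_5: α=-1, u≡2; β=3, v≡3 (mod 5); (2|5)=-1, (3|5)=-1; sign (−1)^0·-1^3·-1^-1 = +1.
(a,b)_13: α=0, u≡2; β=3, v≡9 (mod 13); (2|13)=-1, (9|13)=+1; sign (−1)^0·-1^3·+1^0 = -1.
(a,b)_3: α=0, u≡1; β=-8, v≡2 (mod 3); (1|3)=+1, (2|3)=-1; sign (−1)^0·+1^-8·-1^0 = +1.
(a,b)_2: α=-5, β=9; u≡1, v≡5 (mod 8); ε(u)ε(v)=0·0, αω(v)=-5·1, βω(u)=9·0; sum ≡ 1  ⇒  -1.
(a,b)_7: α=0, u≡1; β=1, v≡1 (mod 7); (1|7)=+1, (1|7)=+1; sign (−1)^0·+1^1·+1^0 = +1.
(a,b)_∞: sgn(-110)=−, sgn(10010)=+, so +1.
(a,b)_11: α=3, u≡9; β=-1, v≡7 (mod 11); (9|11)=+1, (7|11)=-1; sign (−1)^1·+1^-1·-1^3 = +1.
(-110, 10010 / ℚ) ramifies at {2, 13}: a division algebra.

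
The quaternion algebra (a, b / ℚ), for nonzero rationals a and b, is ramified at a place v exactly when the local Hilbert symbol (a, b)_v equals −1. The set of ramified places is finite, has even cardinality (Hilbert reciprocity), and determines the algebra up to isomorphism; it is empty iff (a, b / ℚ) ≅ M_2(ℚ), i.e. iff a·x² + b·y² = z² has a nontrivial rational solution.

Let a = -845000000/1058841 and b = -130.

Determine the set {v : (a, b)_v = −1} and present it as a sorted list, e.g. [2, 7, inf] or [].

[13, inf]

(a, b) ≡ (-5, -130) mod (ℚ^×)²; places V = {2, 3, 5, 7, 13, ∞}.
(a,b)_7: α=-6, u≡1; β=0, v≡3 (mod 7); (1|7)=+1, (3|7)=-1; sign (−1)^0·+1^0·-1^-6 = +1.
(a,b)_3: α=-2, u≡1; β=0, v≡2 (mod 3); (1|3)=+1, (2|3)=-1; sign (−1)^0·+1^0·-1^-2 = +1.
(a,b)_5: α=7, u≡4; β=1, v≡4 (mod 5); (4|5)=+1, (4|5)=+1; sign (−1)^0·+1^1·+1^7 = +1.
(a,b)_∞: sgn(-5)=−, sgn(-130)=−, so -1.
(a,b)_2: α=6, β=1; u≡3, v≡7 (mod 8); ε(u)ε(v)=1·1, αω(v)=6·0, βω(u)=1·1; sum ≡ 0  ⇒  +1.
(a,b)_13: α=2, u≡2; β=1, v≡3 (mod 13); (2|13)=-1, (3|13)=+1; sign (−1)^0·-1^1·+1^2 = -1.
(-5, -130 / ℚ) ramifies at {13, ∞}: a division algebra.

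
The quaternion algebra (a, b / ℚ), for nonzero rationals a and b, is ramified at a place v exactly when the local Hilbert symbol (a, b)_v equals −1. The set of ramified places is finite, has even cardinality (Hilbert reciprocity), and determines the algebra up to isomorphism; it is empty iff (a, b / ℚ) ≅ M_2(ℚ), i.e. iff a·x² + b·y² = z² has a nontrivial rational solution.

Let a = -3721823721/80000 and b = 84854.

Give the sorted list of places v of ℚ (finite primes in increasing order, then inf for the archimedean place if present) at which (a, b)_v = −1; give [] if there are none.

Mod squares: a ≡ -254562, b ≡ 84854. Check v ∈ {∞, 2, 3, 5, 7, 11, 19, 29}.
v=5: a=5^-4·(≡3), b=5^0·(≡4) mod 5; (3|5)=-1, (4|5)=+1; (−1)^{-4·0·2}·(-1)^0·(+1)^-4 = +1.
v=19: a=19^3·(≡4), b=19^1·(≡1) mod 19; (4|19)=+1, (1|19)=+1; (−1)^{3·1·9}·(+1)^1·(+1)^3 = -1.
v=∞: -254562 < 0 and 84854 > 0  ⇒  (a,b)_∞ = +1.
v=11: a=11^1·(≡10), b=11^1·(≡3) mod 11; (10|11)=-1, (3|11)=+1; (−1)^{1·1·5}·(-1)^1·(+1)^1 = +1.
v=7: a=7^1·(≡5), b=7^1·(≡5) mod 7; (5|7)=-1, (5|7)=-1; (−1)^{1·1·3}·(-1)^1·(-1)^1 = -1.
v=29: a=29^1·(≡24), b=29^1·(≡26) mod 29; (24|29)=+1, (26|29)=-1; (−1)^{1·1·14}·(+1)^1·(-1)^1 = -1.
v=2: v_2(a)=-7, v_2(b)=1; units ≡ 7, 3 (mod 8); ε·ε+αω+βω = 1·1+-7·1+1·0 ≡ 0  ⇒  (a,b)_2 = +1.
v=3: a=3^5·(≡1), b=3^0·(≡2) mod 3; (1|3)=+1, (2|3)=-1; (−1)^{5·0·1}·(+1)^0·(-1)^5 = -1.
Ram(-254562, 84854) = {3, 7, 19, 29}; no ℚ_3-point on the conic.

[3, 7, 19, 29]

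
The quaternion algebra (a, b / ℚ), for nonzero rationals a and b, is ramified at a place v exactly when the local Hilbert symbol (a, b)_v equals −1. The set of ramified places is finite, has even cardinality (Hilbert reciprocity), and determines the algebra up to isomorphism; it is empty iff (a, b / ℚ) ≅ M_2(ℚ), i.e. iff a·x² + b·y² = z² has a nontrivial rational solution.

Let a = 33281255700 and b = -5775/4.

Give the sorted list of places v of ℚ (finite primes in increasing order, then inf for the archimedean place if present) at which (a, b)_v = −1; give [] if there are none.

[3, 7]

(a, b) ≡ (77, -231) mod (ℚ^×)²; places V = {2, 3, 5, 7, 11, ∞}.
(a,b)_5: α=2, u≡3; β=2, v≡1 (mod 5); (3|5)=-1, (1|5)=+1; sign (−1)^0·-1^2·+1^2 = +1.
(a,b)_2: α=2, β=-2; u≡5, v≡1 (mod 8); ε(u)ε(v)=0·0, αω(v)=2·0, βω(u)=-2·1; sum ≡ 0  ⇒  +1.
(a,b)_∞: sgn(77)=+, sgn(-231)=−, so +1.
(a,b)_11: α=3, u≡6; β=1, v≡9 (mod 11); (6|11)=-1, (9|11)=+1; sign (−1)^1·-1^1·+1^3 = +1.
(a,b)_3: α=6, u≡2; β=1, v≡1 (mod 3); (2|3)=-1, (1|3)=+1; sign (−1)^0·-1^1·+1^6 = -1.
(a,b)_7: α=3, u≡2; β=1, v≡2 (mod 7); (2|7)=+1, (2|7)=+1; sign (−1)^1·+1^1·+1^3 = -1.
Ram(77, -231) = {3, 7}; no ℚ_3-point on the conic.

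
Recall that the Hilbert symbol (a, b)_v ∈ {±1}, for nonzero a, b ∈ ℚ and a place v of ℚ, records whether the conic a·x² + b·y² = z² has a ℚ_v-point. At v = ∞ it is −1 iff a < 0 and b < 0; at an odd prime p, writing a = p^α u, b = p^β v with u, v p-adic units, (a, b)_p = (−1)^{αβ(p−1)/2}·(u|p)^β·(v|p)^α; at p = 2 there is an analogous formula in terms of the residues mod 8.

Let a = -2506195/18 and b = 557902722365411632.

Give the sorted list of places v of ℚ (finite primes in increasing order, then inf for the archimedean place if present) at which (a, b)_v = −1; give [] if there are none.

Mod squares: a ≡ -5012390, b ≡ 1147. Check v ∈ {∞, 2, 3, 5, 11, 19, 23, 31, 37}.
v=3: a=3^-2·(≡1), b=3^0·(≡1) mod 3; (1|3)=+1, (1|3)=+1; (−1)^{-2·0·1}·(+1)^0·(+1)^-2 = +1.
v=23: a=23^1·(≡12), b=23^2·(≡20) mod 23; (12|23)=+1, (20|23)=-1; (−1)^{1·2·11}·(+1)^2·(-1)^1 = -1.
v=37: a=37^1·(≡13), b=37^3·(≡13) mod 37; (13|37)=-1, (13|37)=-1; (−1)^{1·3·18}·(-1)^3·(-1)^1 = +1.
v=2: v_2(a)=-1, v_2(b)=4; units ≡ 5, 3 (mod 8); ε·ε+αω+βω = 0·1+-1·1+4·1 ≡ 1  ⇒  (a,b)_2 = -1.
v=19: a=19^1·(≡7), b=19^2·(≡6) mod 19; (7|19)=+1, (6|19)=+1; (−1)^{1·2·9}·(+1)^2·(+1)^1 = +1.
v=∞: -5012390 < 0 and 1147 > 0  ⇒  (a,b)_∞ = +1.
v=5: a=5^1·(≡2), b=5^0·(≡2) mod 5; (2|5)=-1, (2|5)=-1; (−1)^{1·0·2}·(-1)^0·(-1)^1 = -1.
v=11: a=11^0·(≡8), b=11^2·(≡5) mod 11; (8|11)=-1, (5|11)=+1; (−1)^{0·2·5}·(-1)^2·(+1)^0 = +1.
v=31: a=31^1·(≡26), b=31^3·(≡29) mod 31; (26|31)=-1, (29|31)=-1; (−1)^{1·3·15}·(-1)^3·(-1)^1 = -1.
Ram(-5012390, 1147) = {2, 5, 23, 31}; no ℚ_2-point on the conic.

[2, 5, 23, 31]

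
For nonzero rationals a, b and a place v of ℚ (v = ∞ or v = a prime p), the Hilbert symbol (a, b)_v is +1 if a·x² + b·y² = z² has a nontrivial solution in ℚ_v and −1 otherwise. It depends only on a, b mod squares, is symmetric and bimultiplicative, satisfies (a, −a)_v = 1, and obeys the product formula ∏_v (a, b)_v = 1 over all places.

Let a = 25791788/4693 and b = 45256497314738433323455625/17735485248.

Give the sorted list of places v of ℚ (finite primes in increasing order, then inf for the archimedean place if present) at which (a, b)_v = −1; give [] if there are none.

[29, 41]

Mod squares: a ≡ 99671, b ≡ 66480557. Check v ∈ {∞, 2, 3, 5, 7, 11, 13, 17, 19, 23, 29, 41}.
v=5: a=5^0·(≡1), b=5^4·(≡3) mod 5; (1|5)=+1, (3|5)=-1; (−1)^{0·4·2}·(+1)^4·(-1)^0 = +1.
v=13: a=13^-1·(≡10), b=13^-1·(≡9) mod 13; (10|13)=+1, (9|13)=+1; (−1)^{-1·-1·6}·(+1)^-1·(+1)^-1 = +1.
v=19: a=19^-2·(≡11), b=19^-2·(≡15) mod 19; (11|19)=+1, (15|19)=-1; (−1)^{-2·-2·9}·(+1)^-2·(-1)^-2 = +1.
v=29: a=29^2·(≡26), b=29^7·(≡19) mod 29; (26|29)=-1, (19|29)=-1; (−1)^{2·7·14}·(-1)^7·(-1)^2 = -1.
v=2: v_2(a)=2, v_2(b)=-6; units ≡ 7, 5 (mod 8); ε·ε+αω+βω = 1·0+2·1+-6·0 ≡ 0  ⇒  (a,b)_2 = +1.
v=17: a=17^1·(≡16), b=17^3·(≡2) mod 17; (16|17)=+1, (2|17)=+1; (−1)^{1·3·8}·(+1)^3·(+1)^1 = +1.
v=7: a=7^0·(≡5), b=7^2·(≡6) mod 7; (5|7)=-1, (6|7)=-1; (−1)^{0·2·3}·(-1)^2·(-1)^0 = +1.
v=∞: 99671 > 0 and 66480557 > 0  ⇒  (a,b)_∞ = +1.
v=3: a=3^0·(≡2), b=3^-10·(≡2) mod 3; (2|3)=-1, (2|3)=-1; (−1)^{0·-10·1}·(-1)^-10·(-1)^0 = +1.
v=41: a=41^1·(≡24), b=41^3·(≡8) mod 41; (24|41)=-1, (8|41)=+1; (−1)^{1·3·20}·(-1)^3·(+1)^1 = -1.
v=11: a=11^1·(≡2), b=11^1·(≡4) mod 11; (2|11)=-1, (4|11)=+1; (−1)^{1·1·5}·(-1)^1·(+1)^1 = +1.
v=23: a=23^0·(≡2), b=23^1·(≡6) mod 23; (2|23)=+1, (6|23)=+1; (−1)^{0·1·11}·(+1)^1·(+1)^0 = +1.
Ram(99671, 66480557) = {29, 41}; no ℚ_29-point on the conic.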